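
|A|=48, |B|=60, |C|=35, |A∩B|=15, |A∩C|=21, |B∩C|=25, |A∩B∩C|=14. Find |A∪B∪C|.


|A∪B∪C| = 48+60+35-15-21-25+14 = 96

|A∪B∪C| = 96


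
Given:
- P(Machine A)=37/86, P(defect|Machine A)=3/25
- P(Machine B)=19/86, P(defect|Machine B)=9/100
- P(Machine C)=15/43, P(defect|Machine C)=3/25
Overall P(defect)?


P(B) = Σ P(B|Aᵢ)×P(Aᵢ)
  3/25×37/86 = 111/2150
  9/100×19/86 = 171/8600
  3/25×15/43 = 9/215
Sum = 39/344

P(defect) = 39/344 ≈ 11.34%


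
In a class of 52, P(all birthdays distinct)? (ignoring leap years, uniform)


P(all different) = Π(365-i)/365 for i=0..51
= (365/365)×(364/365)×...×(314/365)
= 0.021995

P ≈ 0.0220 ≈ 2.20%


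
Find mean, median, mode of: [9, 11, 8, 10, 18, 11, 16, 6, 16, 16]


Sorted: [6, 8, 9, 10, 11, 11, 16, 16, 16, 18]
Mean = 121/10
Median = 11
Freq: {9: 1, 11: 2, 8: 1, 10: 1, 18: 1, 16: 3, 6: 1}
Mode: [16]

Mean=121/10, Median=11, Mode=16


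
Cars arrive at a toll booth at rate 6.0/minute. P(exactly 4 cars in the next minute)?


Poisson(λ=6.0): P(X=4) = e^(-λ)×λ^k/k!
= e^(-6.0) × 6.0^4 / 4!
≈ 0.002478752177 × 1296 / 24 ≈ 0.133853

P(X=4) ≈ 0.133853 ≈ 13.39%


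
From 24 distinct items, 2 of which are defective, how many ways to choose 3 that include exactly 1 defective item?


Choose 1 of the 2 defective items and 2 of the other 22 items:
C(2,1)×C(22,2) = 2×231 = 462

462


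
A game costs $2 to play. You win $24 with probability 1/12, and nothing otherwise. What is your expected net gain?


E[gain] = (24-2)×1/12 + (-2)×11/12
= 11/6 - 11/6 = 0

Expected net gain = $0 ≈ $0.00


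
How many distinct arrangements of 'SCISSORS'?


Letters: 8, freq: {'S': 4, 'C': 1, 'I': 1, 'O': 1, 'R': 1}
8!/(4!×1!×1!×1!×1!) = 40320/24 = 1680

1680


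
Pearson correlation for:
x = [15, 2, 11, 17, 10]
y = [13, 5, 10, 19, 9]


n=5, Σx=55, Σy=56, Σxy=728, Σx²=739, Σy²=736
r = (5×728 - 55×56)/√((5×739 - 55²)(5×736 - 56²))
= 560/√(670×544) = 560/√364480 ≈ 560/603.7218 ≈ 0.9276

r ≈ 0.9276


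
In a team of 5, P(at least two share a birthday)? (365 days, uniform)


P(all different) = Π(365-i)/365 for i=0..4
= 0.972864
P(match) = 1 - 0.972864 = 0.027136

P ≈ 0.0271 ≈ 2.71%


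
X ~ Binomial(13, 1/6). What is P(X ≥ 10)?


P(X ≥ 10) = Σ P(X=i) for i=10..13
P(X=10) = 17875/6530347008
P(X=11) = 325/2176782336
P(X=12) = 65/13060694016
P(X=13) = 1/13060694016
Sum = 18883/6530347008

P(X ≥ 10) = 18883/6530347008 ≈ 0.00%


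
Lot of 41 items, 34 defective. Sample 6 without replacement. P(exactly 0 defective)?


Hypergeometric: C(34,0)×C(7,6)/C(41,6)
= 1×7/4496388 = 7/4496388

P(X=0) = 7/4496388 ≈ 0.00%


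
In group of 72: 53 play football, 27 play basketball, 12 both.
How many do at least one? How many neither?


|A∪B| = 53+27-12 = 68
Neither = 72-68 = 4

At least one: 68; Neither: 4


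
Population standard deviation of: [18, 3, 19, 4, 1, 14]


Mean = 59/6
  (18-59/6)²=2401/36
  (3-59/6)²=1681/36
  (19-59/6)²=3025/36
  (4-59/6)²=1225/36
  (1-59/6)²=2809/36
  (14-59/6)²=625/36
Σ(x-μ)² = 1961/6
σ² = (1961/6)/6 = 1961/36

σ = √(1961/36) ≈ 7.3805


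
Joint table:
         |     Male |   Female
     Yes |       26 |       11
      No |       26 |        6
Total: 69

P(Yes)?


P(Yes) = (26+11)/69 = 37/69

P(Yes) = 37/69 ≈ 53.62%


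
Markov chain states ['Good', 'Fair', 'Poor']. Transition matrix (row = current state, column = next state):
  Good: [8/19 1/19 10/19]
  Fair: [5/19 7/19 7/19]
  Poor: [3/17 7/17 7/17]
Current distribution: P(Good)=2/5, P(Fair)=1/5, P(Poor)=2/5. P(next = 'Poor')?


P(next=Poor) = Σᵢ P(now=i)×P(i→Poor)
= 2/5×10/19 + 1/5×7/19 + 2/5×7/17
= 4/19 + 7/95 + 14/85 = 145/323

P = 145/323 ≈ 0.4489


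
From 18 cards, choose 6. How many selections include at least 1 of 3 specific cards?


Complement: C(18,6) - C(15,6) = 18564 - 5005 = 13559

13559


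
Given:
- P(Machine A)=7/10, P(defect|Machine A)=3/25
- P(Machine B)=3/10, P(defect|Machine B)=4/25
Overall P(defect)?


P(B) = Σ P(B|Aᵢ)×P(Aᵢ)
  3/25×7/10 = 21/250
  4/25×3/10 = 6/125
Sum = 33/250

P(defect) = 33/250 ≈ 13.20%


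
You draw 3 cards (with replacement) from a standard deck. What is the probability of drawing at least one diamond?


P(not a diamond) = 39/52 = 3/4
P(none in 3 draws) = (3/4)^3 = 27/64
P(≥1 diamond) = 1 - 27/64 = 37/64

P = 37/64 ≈ 57.81%


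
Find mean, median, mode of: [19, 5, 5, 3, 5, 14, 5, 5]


Sorted: [3, 5, 5, 5, 5, 5, 14, 19]
Mean = 61/8
Median = 5
Freq: {19: 1, 5: 5, 3: 1, 14: 1}
Mode: [5]

Mean=61/8, Median=5, Mode=5


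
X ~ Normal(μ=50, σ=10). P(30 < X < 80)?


z₁=(30-50)/10=-2.0, z₂=(80-50)/10=3.0
P = Φ(3.0) - Φ(-2.0) = 0.998650 - 0.022750 = 0.975900 ≈ 0.9759

P(30 < X < 80) ≈ 0.9759


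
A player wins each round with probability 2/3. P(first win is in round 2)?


Geometric: P(X=2) = (1-p)^(k-1)×p = (1/3)^1×2/3 = 2/9

P(X=2) = 2/9 ≈ 22.22%


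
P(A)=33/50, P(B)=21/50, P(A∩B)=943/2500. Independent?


P(A)×P(B) = 693/2500
P(A∩B) = 943/2500
Not equal → NOT independent

No, not independent


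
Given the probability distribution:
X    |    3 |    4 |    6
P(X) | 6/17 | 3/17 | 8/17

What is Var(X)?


E[X] = 78/17
E[X²] = 390/17
Var(X) = E[X²] - (E[X])² = 390/17 - 6084/289 = 546/289

Var(X) = 546/289 ≈ 1.8893


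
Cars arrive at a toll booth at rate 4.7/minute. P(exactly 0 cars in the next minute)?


Poisson(λ=4.7): P(X=0) = e^(-λ)×λ^k/k!
= e^(-4.7) × 4.7^0 / 0!
≈ 0.009095277102 × 1 / 1 ≈ 0.009095

P(X=0) ≈ 0.009095 ≈ 0.91%


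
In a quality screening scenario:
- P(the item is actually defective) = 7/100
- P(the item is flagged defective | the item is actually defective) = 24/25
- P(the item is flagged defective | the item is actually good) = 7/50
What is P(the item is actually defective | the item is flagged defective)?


Using Bayes' theorem:
P(A|B) = P(B|A)·P(A) / P(B)

P(the item is flagged defective) = 24/25 × 7/100 + 7/50 × 93/100
= 42/625 + 651/5000 = 987/5000

P(the item is actually defective|the item is flagged defective) = (42/625) / (987/5000) = 16/47

P(the item is actually defective|the item is flagged defective) = 16/47 ≈ 34.04%


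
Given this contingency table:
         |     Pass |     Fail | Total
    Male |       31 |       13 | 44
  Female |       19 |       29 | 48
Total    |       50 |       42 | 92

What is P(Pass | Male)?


P(Pass | Male) = 31/(31+13) = 31/44

P(Pass|Male) = 31/44 ≈ 70.45%


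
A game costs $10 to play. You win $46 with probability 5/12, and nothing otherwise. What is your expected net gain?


E[gain] = (46-10)×5/12 + (-10)×7/12
= 15 - 35/6 = 55/6

Expected net gain = $55/6 ≈ $9.17


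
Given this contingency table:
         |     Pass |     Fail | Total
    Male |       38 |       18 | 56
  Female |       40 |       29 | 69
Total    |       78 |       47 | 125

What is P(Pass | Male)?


P(Pass | Male) = 38/(38+18) = 38/56 = 19/28

P(Pass|Male) = 19/28 ≈ 67.86%


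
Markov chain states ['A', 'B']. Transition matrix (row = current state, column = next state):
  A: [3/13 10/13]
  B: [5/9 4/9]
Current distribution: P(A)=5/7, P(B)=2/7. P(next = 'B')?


P(next=B) = Σᵢ P(now=i)×P(i→B)
= 5/7×10/13 + 2/7×4/9
= 50/91 + 8/63 = 554/819

P = 554/819 ≈ 0.6764


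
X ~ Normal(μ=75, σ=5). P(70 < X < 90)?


z₁=(70-75)/5=-1.0, z₂=(90-75)/5=3.0
P = Φ(3.0) - Φ(-1.0) = 0.998650 - 0.158655 = 0.839995 ≈ 0.8400

P(70 < X < 90) ≈ 0.8400


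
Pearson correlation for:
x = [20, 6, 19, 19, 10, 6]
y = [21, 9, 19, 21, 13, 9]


n=6, Σx=80, Σy=92, Σxy=1418, Σx²=1294, Σy²=1574
r = (6×1418 - 80×92)/√((6×1294 - 80²)(6×1574 - 92²))
= 1148/√(1364×980) = 1148/√1336720 ≈ 1148/1156.1661 ≈ 0.9929

r ≈ 0.9929


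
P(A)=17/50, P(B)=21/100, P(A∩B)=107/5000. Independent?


P(A)×P(B) = 357/5000
P(A∩B) = 107/5000
Not equal → NOT independent

No, not independent


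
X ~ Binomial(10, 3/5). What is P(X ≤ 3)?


P(X ≤ 3) = Σ P(X=i) for i=0..3
P(X=0) = 1024/9765625
P(X=1) = 3072/1953125
P(X=2) = 20736/1953125
P(X=3) = 82944/1953125
Sum = 534784/9765625

P(X ≤ 3) = 534784/9765625 ≈ 5.48%


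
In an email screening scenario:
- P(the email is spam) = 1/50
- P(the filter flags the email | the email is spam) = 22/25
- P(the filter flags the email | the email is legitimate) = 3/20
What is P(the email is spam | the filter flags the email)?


Using Bayes' theorem:
P(A|B) = P(B|A)·P(A) / P(B)

P(the filter flags the email) = 22/25 × 1/50 + 3/20 × 49/50
= 11/625 + 147/1000 = 823/5000

P(the email is spam|the filter flags the email) = (11/625) / (823/5000) = 88/823

P(the email is spam|the filter flags the email) = 88/823 ≈ 10.69%


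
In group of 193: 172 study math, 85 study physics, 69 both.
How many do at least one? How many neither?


|A∪B| = 172+85-69 = 188
Neither = 193-188 = 5

At least one: 188; Neither: 5


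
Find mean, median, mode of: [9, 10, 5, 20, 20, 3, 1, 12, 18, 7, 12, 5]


Sorted: [1, 3, 5, 5, 7, 9, 10, 12, 12, 18, 20, 20]
Mean = 122/12 = 61/6
Median = 19/2
Freq: {9: 1, 10: 1, 5: 2, 20: 2, 3: 1, 1: 1, 12: 2, 18: 1, 7: 1}
Mode: [5, 12, 20]

Mean=61/6, Median=19/2, Mode=[5, 12, 20]


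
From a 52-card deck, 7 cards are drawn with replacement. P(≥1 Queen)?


P(not a Queen) = 48/52 = 12/13
P(none in 7 draws) = (12/13)^7 = 35831808/62748517
P(≥1 Queen) = 1 - 35831808/62748517 = 26916709/62748517

P = 26916709/62748517 ≈ 42.90%


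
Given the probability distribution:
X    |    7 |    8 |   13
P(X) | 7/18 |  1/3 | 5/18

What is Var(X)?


E[X] = 9
E[X²] = 262/3
Var(X) = E[X²] - (E[X])² = 262/3 - 81 = 19/3

Var(X) = 19/3 ≈ 6.3333


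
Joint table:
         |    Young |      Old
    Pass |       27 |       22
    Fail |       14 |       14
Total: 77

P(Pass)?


P(Pass) = (27+22)/77 = 49/77 = 7/11

P(Pass) = 7/11 ≈ 63.64%


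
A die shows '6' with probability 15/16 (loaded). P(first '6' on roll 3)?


Geometric: P(X=3) = (1-p)^(k-1)×p = (1/16)^2×15/16 = 15/4096

P(X=3) = 15/4096 ≈ 0.37%


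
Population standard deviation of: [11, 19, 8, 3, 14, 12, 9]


Mean = 76/7
  (11-76/7)²=1/49
  (19-76/7)²=3249/49
  (8-76/7)²=400/49
  (3-76/7)²=3025/49
  (14-76/7)²=484/49
  (12-76/7)²=64/49
  (9-76/7)²=169/49
Σ(x-μ)² = 1056/7
σ² = (1056/7)/7 = 1056/49

σ = √(1056/49) ≈ 4.6423


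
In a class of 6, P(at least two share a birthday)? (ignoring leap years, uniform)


P(all different) = Π(365-i)/365 for i=0..5
= 0.959538
P(match) = 1 - 0.959538 = 0.040462

P ≈ 0.0405 ≈ 4.05%


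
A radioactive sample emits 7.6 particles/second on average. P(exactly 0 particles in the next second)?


Poisson(λ=7.6): P(X=0) = e^(-λ)×λ^k/k!
= e^(-7.6) × 7.6^0 / 0!
≈ 0.0005004514334 × 1 / 1 ≈ 0.000500

P(X=0) ≈ 0.000500 ≈ 0.05%


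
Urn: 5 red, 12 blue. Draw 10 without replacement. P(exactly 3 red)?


Hypergeometric: C(5,3)×C(12,7)/C(17,10)
= 10×792/19448 = 90/221

P(X=3) = 90/221 ≈ 40.72%


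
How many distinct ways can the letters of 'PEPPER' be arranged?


Letters: 6, freq: {'P': 3, 'E': 2, 'R': 1}
6!/(3!×2!×1!) = 720/12 = 60

60


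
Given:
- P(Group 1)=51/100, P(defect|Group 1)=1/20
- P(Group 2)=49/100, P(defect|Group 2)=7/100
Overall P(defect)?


P(B) = Σ P(B|Aᵢ)×P(Aᵢ)
  1/20×51/100 = 51/2000
  7/100×49/100 = 343/10000
Sum = 299/5000

P(defect) = 299/5000 ≈ 5.98%


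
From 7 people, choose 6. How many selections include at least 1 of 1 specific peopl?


Complement: C(7,6) - C(6,6) = 7 - 1 = 6

6


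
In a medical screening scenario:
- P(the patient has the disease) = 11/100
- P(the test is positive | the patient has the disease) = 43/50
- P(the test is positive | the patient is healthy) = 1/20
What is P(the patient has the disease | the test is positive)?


Using Bayes' theorem:
P(A|B) = P(B|A)·P(A) / P(B)

P(the test is positive) = 43/50 × 11/100 + 1/20 × 89/100
= 473/5000 + 89/2000 = 1391/10000

P(the patient has the disease|the test is positive) = (473/5000) / (1391/10000) = 946/1391

P(the patient has the disease|the test is positive) = 946/1391 ≈ 68.01%


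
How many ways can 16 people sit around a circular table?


Circular arrangements of 16 distinct objects: fix one position to break rotational symmetry.
(n-1)! = 15! = 1307674368000

1307674368000


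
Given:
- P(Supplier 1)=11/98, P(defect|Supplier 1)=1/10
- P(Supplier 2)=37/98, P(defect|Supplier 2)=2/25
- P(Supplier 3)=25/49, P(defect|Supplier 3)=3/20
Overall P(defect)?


P(B) = Σ P(B|Aᵢ)×P(Aᵢ)
  1/10×11/98 = 11/980
  2/25×37/98 = 37/1225
  3/20×25/49 = 15/196
Sum = 289/2450

P(defect) = 289/2450 ≈ 11.80%


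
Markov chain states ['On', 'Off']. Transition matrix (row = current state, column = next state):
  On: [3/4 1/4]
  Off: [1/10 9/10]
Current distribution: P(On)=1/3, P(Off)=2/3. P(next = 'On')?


P(next=On) = Σᵢ P(now=i)×P(i→On)
= 1/3×3/4 + 2/3×1/10
= 1/4 + 1/15 = 19/60

P = 19/60 ≈ 0.3167


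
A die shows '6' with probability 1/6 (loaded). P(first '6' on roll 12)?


Geometric: P(X=12) = (1-p)^(k-1)×p = (5/6)^11×1/6 = 48828125/2176782336

P(X=12) = 48828125/2176782336 ≈ 2.24%


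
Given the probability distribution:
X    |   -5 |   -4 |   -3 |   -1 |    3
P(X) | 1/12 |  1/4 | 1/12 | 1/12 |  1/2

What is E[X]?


E[X] = Σ x·P(X=x)
= (-5)×(1/12) + (-4)×(1/4) + (-3)×(1/12) + (-1)×(1/12) + (3)×(1/2)
= -1/4

E[X] = -1/4


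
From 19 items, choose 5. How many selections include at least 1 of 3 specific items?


Complement: C(19,5) - C(16,5) = 11628 - 4368 = 7260

7260


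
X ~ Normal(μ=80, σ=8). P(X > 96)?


z = (96-80)/8 = 2.0
P(X > 96) = 1 - P(Z ≤ 2.0) = 1 - 0.9772 = 0.0228

P(X > 96) ≈ 0.0228


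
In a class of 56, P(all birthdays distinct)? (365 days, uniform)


P(all different) = Π(365-i)/365 for i=0..55
= (365/365)×(364/365)×...×(310/365)
= 0.011668

P ≈ 0.0117 ≈ 1.17%


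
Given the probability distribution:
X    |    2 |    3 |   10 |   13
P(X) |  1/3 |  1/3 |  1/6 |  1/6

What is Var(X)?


E[X] = 11/2
E[X²] = 295/6
Var(X) = E[X²] - (E[X])² = 295/6 - 121/4 = 227/12

Var(X) = 227/12 ≈ 18.9167


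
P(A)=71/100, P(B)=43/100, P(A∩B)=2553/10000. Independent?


P(A)×P(B) = 3053/10000
P(A∩B) = 2553/10000
Not equal → NOT independent

No, not independent


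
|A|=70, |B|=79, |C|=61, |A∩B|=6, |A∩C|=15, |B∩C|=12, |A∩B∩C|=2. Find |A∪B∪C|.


|A∪B∪C| = 70+79+61-6-15-12+2 = 179

|A∪B∪C| = 179


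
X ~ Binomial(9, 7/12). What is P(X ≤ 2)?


P(X ≤ 2) = Σ P(X=i) for i=0..2
P(X=0) = 1953125/5159780352
P(X=1) = 2734375/573308928
P(X=2) = 3828125/143327232
Sum = 20546875/644972544

P(X ≤ 2) = 20546875/644972544 ≈ 3.19%


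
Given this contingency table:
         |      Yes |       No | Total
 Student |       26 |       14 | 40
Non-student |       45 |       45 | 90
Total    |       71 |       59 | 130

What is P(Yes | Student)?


P(Yes | Student) = 26/(26+14) = 26/40 = 13/20

P(Yes|Student) = 13/20 ≈ 65.00%


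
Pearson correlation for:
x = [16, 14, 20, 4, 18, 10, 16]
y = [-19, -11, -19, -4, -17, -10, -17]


n=7, Σx=98, Σy=-97, Σxy=-1532, Σx²=1548, Σy²=1537
r = (7×(-1532) - 98×(-97))/√((7×1548 - 98²)(7×1537 - (-97)²))
= -1218/√(1232×1350) = -1218/√1663200 ≈ -1218/1289.6511 ≈ -0.9444

r ≈ -0.9444


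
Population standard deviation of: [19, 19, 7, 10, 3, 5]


Mean = 63/6 = 21/2
  (19-21/2)²=289/4
  (19-21/2)²=289/4
  (7-21/2)²=49/4
  (10-21/2)²=1/4
  (3-21/2)²=225/4
  (5-21/2)²=121/4
Σ(x-μ)² = 487/2
σ² = (487/2)/6 = 487/12

σ = √(487/12) ≈ 6.3705


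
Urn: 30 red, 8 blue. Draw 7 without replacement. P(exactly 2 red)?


Hypergeometric: C(30,2)×C(8,5)/C(38,7)
= 435×56/12620256 = 1015/525844

P(X=2) = 1015/525844 ≈ 0.19%


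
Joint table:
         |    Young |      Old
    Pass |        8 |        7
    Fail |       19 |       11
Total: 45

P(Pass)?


P(Pass) = (8+7)/45 = 15/45 = 1/3

P(Pass) = 1/3 ≈ 33.33%


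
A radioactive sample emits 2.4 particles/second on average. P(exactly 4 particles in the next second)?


Poisson(λ=2.4): P(X=4) = e^(-λ)×λ^k/k!
= e^(-2.4) × 2.4^4 / 4!
≈ 0.09071795329 × 33.1776 / 24 ≈ 0.125408

P(X=4) ≈ 0.125408 ≈ 12.54%


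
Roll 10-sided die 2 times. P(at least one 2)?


P(no 2)^2 = (9/10)^2 = 81/100
P(≥1) = 1 - 81/100 = 19/100

P = 19/100 ≈ 19.00%


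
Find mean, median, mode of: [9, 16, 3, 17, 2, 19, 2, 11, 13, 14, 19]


Sorted: [2, 2, 3, 9, 11, 13, 14, 16, 17, 19, 19]
Mean = 125/11
Median = 13
Freq: {9: 1, 16: 1, 3: 1, 17: 1, 2: 2, 19: 2, 11: 1, 13: 1, 14: 1}
Mode: [2, 19]

Mean=125/11, Median=13, Mode=[2, 19]


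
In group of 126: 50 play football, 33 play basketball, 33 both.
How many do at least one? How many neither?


|A∪B| = 50+33-33 = 50
Neither = 126-50 = 76

At least one: 50; Neither: 76


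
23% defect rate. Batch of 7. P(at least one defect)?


P(all good) = (77/100)^7 = 16048523266853/100000000000000
P(≥1 defect) = 83951476733147/100000000000000

P = 83951476733147/100000000000000 ≈ 83.95%


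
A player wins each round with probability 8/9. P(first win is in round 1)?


Geometric: P(X=1) = (1-p)^(k-1)×p = (1/9)^0×8/9 = 8/9

P(X=1) = 8/9 ≈ 88.89%


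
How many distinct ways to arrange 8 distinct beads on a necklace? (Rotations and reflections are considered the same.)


Free circular arrangements: rotations and reflections both identified.
(n-1)!/2 = 7!/2 = 5040/2 = 2520

2520


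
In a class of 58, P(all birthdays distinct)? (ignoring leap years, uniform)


P(all different) = Π(365-i)/365 for i=0..57
= (365/365)×(364/365)×...×(308/365)
= 0.008335

P ≈ 0.0083 ≈ 0.83%


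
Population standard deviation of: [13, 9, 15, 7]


Mean = 44/4 = 11
  (13-11)²=4
  (9-11)²=4
  (15-11)²=16
  (7-11)²=16
Σ(x-μ)² = 40
σ² = 40/4 = 10

σ = √(10) ≈ 3.1623


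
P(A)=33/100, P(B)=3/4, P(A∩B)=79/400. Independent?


P(A)×P(B) = 99/400
P(A∩B) = 79/400
Not equal → NOT independent

No, not independent


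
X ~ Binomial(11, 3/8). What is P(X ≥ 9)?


P(X ≥ 9) = Σ P(X=i) for i=9..11
P(X=9) = 27064125/8589934592
P(X=10) = 3247695/8589934592
P(X=11) = 177147/8589934592
Sum = 30488967/8589934592

P(X ≥ 9) = 30488967/8589934592 ≈ 0.35%


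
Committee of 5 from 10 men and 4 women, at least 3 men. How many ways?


Count by #men:
  3M,2W: C(10,3)×C(4,2)=720
  4M,1W: C(10,4)×C(4,1)=840
  5M,0W: C(10,5)×C(4,0)=252
Total = 1812

1812


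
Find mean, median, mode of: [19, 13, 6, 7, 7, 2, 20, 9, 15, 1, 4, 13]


Sorted: [1, 2, 4, 6, 7, 7, 9, 13, 13, 15, 19, 20]
Mean = 116/12 = 29/3
Median = 8
Freq: {19: 1, 13: 2, 6: 1, 7: 2, 2: 1, 20: 1, 9: 1, 15: 1, 1: 1, 4: 1}
Mode: [7, 13]

Mean=29/3, Median=8, Mode=[7, 13]


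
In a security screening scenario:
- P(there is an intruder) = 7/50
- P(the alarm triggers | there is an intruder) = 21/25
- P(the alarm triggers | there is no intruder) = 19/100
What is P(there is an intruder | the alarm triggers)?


Using Bayes' theorem:
P(A|B) = P(B|A)·P(A) / P(B)

P(the alarm triggers) = 21/25 × 7/50 + 19/100 × 43/50
= 147/1250 + 817/5000 = 281/1000

P(there is an intruder|the alarm triggers) = (147/1250) / (281/1000) = 588/1405

P(there is an intruder|the alarm triggers) = 588/1405 ≈ 41.85%


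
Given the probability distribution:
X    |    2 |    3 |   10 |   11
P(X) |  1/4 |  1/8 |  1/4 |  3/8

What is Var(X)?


E[X] = 15/2
E[X²] = 145/2
Var(X) = E[X²] - (E[X])² = 145/2 - 225/4 = 65/4

Var(X) = 65/4 ≈ 16.2500


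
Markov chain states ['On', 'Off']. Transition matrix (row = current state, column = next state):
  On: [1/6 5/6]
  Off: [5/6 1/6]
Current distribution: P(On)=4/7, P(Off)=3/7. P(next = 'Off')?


P(next=Off) = Σᵢ P(now=i)×P(i→Off)
= 4/7×5/6 + 3/7×1/6
= 10/21 + 1/14 = 23/42

P = 23/42 ≈ 0.5476


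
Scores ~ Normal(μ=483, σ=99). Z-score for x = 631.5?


z = (x - μ)/σ = (631.5 - 483)/99 = 1.5

z = 1.5


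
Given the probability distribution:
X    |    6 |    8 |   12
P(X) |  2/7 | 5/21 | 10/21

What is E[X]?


E[X] = Σ x·P(X=x)
= (6)×(2/7) + (8)×(5/21) + (12)×(10/21)
= 28/3

E[X] = 28/3


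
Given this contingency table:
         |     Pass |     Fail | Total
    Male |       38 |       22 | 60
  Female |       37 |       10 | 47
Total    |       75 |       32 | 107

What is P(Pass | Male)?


P(Pass | Male) = 38/(38+22) = 38/60 = 19/30

P(Pass|Male) = 19/30 ≈ 63.33%


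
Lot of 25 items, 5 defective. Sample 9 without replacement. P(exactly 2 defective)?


Hypergeometric: C(5,2)×C(20,7)/C(25,9)
= 10×77520/2042975 = 96/253

P(X=2) = 96/253 ≈ 37.94%


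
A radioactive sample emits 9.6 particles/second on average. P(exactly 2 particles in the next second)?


Poisson(λ=9.6): P(X=2) = e^(-λ)×λ^k/k!
= e^(-9.6) × 9.6^2 / 2!
≈ 6.772873649e-05 × 92.16 / 2 ≈ 0.003121

P(X=2) ≈ 0.003121 ≈ 0.31%


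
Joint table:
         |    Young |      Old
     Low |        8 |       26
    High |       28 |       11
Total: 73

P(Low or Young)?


P(Low∨Young) = P(Low) + P(Young) - P(Low∧Young)
= (34 + 36 - 8)/73 = 62/73

P = 62/73 ≈ 84.93%


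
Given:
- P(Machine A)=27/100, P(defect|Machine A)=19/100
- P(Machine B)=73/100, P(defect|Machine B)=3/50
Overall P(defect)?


P(B) = Σ P(B|Aᵢ)×P(Aᵢ)
  19/100×27/100 = 513/10000
  3/50×73/100 = 219/5000
Sum = 951/10000

P(defect) = 951/10000 ≈ 9.51%


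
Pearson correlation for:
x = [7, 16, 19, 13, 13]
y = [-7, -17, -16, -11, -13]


n=5, Σx=68, Σy=-64, Σxy=-937, Σx²=1004, Σy²=884
r = (5×(-937) - 68×(-64))/√((5×1004 - 68²)(5×884 - (-64)²))
= -333/√(396×324) = -333/√128304 ≈ -333/358.1955 ≈ -0.9297

r ≈ -0.9297


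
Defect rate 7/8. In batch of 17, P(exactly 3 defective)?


Binomial: P(X=3) = C(17,3)×p^3×(1-p)^14
= 680 × 343/512 × 1/4398046511104 = 29155/281474976710656

P(X=3) = 29155/281474976710656 ≈ 0.00%


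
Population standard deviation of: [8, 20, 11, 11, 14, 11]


Mean = 75/6 = 25/2
  (8-25/2)²=81/4
  (20-25/2)²=225/4
  (11-25/2)²=9/4
  (11-25/2)²=9/4
  (14-25/2)²=9/4
  (11-25/2)²=9/4
Σ(x-μ)² = 171/2
σ² = (171/2)/6 = 57/4

σ = √(57/4) ≈ 3.7749


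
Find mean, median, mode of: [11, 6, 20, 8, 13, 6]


Sorted: [6, 6, 8, 11, 13, 20]
Mean = 64/6 = 32/3
Median = 19/2
Freq: {11: 1, 6: 2, 20: 1, 8: 1, 13: 1}
Mode: [6]

Mean=32/3, Median=19/2, Mode=6


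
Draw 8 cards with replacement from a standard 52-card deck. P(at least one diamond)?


P(not a diamond) = 39/52 = 3/4
P(none in 8 draws) = (3/4)^8 = 6561/65536
P(≥1 diamond) = 1 - 6561/65536 = 58975/65536

P = 58975/65536 ≈ 89.99%


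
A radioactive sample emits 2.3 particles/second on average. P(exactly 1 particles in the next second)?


Poisson(λ=2.3): P(X=1) = e^(-λ)×λ^k/k!
= e^(-2.3) × 2.3^1 / 1!
≈ 0.1002588437 × 2.3 / 1 ≈ 0.230595

P(X=1) ≈ 0.230595 ≈ 23.06%


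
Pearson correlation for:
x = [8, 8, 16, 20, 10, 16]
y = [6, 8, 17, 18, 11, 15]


n=6, Σx=78, Σy=75, Σxy=1094, Σx²=1140, Σy²=1059
r = (6×1094 - 78×75)/√((6×1140 - 78²)(6×1059 - 75²))
= 714/√(756×729) = 714/√551124 ≈ 714/742.3773 ≈ 0.9618

r ≈ 0.9618


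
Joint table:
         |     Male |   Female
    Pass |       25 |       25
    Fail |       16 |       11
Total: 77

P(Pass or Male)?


P(Pass∨Male) = P(Pass) + P(Male) - P(Pass∧Male)
= (50 + 41 - 25)/77 = 66/77 = 6/7

P = 6/7 ≈ 85.71%


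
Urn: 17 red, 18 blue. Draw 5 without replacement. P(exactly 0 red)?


Hypergeometric: C(17,0)×C(18,5)/C(35,5)
= 1×8568/324632 = 9/341

P(X=0) = 9/341 ≈ 2.64%


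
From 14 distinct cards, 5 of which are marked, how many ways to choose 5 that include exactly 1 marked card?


Choose 1 of the 5 marked cards and 4 of the other 9 cards:
C(5,1)×C(9,4) = 5×126 = 630

630


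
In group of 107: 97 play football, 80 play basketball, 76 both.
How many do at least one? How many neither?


|A∪B| = 97+80-76 = 101
Neither = 107-101 = 6

At least one: 101; Neither: 6


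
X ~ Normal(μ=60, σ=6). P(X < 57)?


z = (57-60)/6 = -0.5
P(Z < -0.5) = 0.3085

P(X < 57) ≈ 0.3085


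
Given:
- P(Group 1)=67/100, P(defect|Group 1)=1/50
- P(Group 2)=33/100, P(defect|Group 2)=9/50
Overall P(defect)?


P(B) = Σ P(B|Aᵢ)×P(Aᵢ)
  1/50×67/100 = 67/5000
  9/50×33/100 = 297/5000
Sum = 91/1250

P(defect) = 91/1250 ≈ 7.28%


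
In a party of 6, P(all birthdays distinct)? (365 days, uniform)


P(all different) = Π(365-i)/365 for i=0..5
= (365/365)×(364/365)×...×(360/365)
= 0.959538

P ≈ 0.9595 ≈ 95.95%


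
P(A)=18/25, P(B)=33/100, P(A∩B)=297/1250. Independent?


P(A)×P(B) = 297/1250
P(A∩B) = 297/1250
Equal ✓ → Independent

Yes, independent


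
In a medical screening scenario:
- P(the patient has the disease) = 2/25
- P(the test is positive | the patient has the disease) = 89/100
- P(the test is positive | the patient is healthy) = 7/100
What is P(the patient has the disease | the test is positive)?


Using Bayes' theorem:
P(A|B) = P(B|A)·P(A) / P(B)

P(the test is positive) = 89/100 × 2/25 + 7/100 × 23/25
= 89/1250 + 161/2500 = 339/2500

P(the patient has the disease|the test is positive) = (89/1250) / (339/2500) = 178/339

P(the patient has the disease|the test is positive) = 178/339 ≈ 52.51%


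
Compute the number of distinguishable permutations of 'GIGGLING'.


Letters: 8, freq: {'G': 4, 'I': 2, 'L': 1, 'N': 1}
8!/(4!×2!×1!×1!) = 40320/48 = 840

840


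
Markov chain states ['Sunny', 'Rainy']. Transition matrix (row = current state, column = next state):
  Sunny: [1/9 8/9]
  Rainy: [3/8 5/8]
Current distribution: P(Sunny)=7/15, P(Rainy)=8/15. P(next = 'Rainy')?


P(next=Rainy) = Σᵢ P(now=i)×P(i→Rainy)
= 7/15×8/9 + 8/15×5/8
= 56/135 + 1/3 = 101/135

P = 101/135 ≈ 0.7481


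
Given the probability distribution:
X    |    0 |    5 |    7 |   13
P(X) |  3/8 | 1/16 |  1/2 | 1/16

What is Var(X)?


E[X] = 37/8
E[X²] = 293/8
Var(X) = E[X²] - (E[X])² = 293/8 - 1369/64 = 975/64

Var(X) = 975/64 ≈ 15.2344


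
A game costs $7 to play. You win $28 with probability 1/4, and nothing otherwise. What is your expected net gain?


E[gain] = (28-7)×1/4 + (-7)×3/4
= 21/4 - 21/4 = 0

Expected net gain = $0 ≈ $0.00


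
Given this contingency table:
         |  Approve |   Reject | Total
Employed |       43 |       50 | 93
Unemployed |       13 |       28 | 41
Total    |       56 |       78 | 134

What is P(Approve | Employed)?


P(Approve | Employed) = 43/(43+50) = 43/93

P(Approve|Employed) = 43/93 ≈ 46.24%


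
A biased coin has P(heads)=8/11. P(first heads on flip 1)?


Geometric: P(X=1) = (1-p)^(k-1)×p = (3/11)^0×8/11 = 8/11

P(X=1) = 8/11 ≈ 72.73%


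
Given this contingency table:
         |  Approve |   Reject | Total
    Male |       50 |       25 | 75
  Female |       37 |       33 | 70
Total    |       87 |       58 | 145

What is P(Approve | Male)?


P(Approve | Male) = 50/(50+25) = 50/75 = 2/3

P(Approve|Male) = 2/3 ≈ 66.67%


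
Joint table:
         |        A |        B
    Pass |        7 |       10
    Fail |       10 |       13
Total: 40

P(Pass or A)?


P(Pass∨A) = P(Pass) + P(A) - P(Pass∧A)
= (17 + 17 - 7)/40 = 27/40

P = 27/40 ≈ 67.50%


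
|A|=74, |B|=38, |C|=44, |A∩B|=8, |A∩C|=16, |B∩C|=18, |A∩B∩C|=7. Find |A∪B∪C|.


|A∪B∪C| = 74+38+44-8-16-18+7 = 121

|A∪B∪C| = 121


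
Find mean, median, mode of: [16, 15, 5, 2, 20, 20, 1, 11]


Sorted: [1, 2, 5, 11, 15, 16, 20, 20]
Mean = 90/8 = 45/4
Median = 13
Freq: {16: 1, 15: 1, 5: 1, 2: 1, 20: 2, 1: 1, 11: 1}
Mode: [20]

Mean=45/4, Median=13, Mode=20


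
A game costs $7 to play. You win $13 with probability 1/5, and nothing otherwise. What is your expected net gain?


E[gain] = (13-7)×1/5 + (-7)×4/5
= 6/5 - 28/5 = -22/5

Expected net gain = $-22/5 ≈ $-4.40


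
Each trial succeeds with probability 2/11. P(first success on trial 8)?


Geometric: P(X=8) = (1-p)^(k-1)×p = (9/11)^7×2/11 = 9565938/214358881

P(X=8) = 9565938/214358881 ≈ 4.46%


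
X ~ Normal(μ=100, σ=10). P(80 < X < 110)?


z₁=(80-100)/10=-2.0, z₂=(110-100)/10=1.0
P = Φ(1.0) - Φ(-2.0) = 0.841345 - 0.022750 = 0.818595 ≈ 0.8186

P(80 < X < 110) ≈ 0.8186


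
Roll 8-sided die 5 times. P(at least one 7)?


P(no 7)^5 = (7/8)^5 = 16807/32768
P(≥1) = 1 - 16807/32768 = 15961/32768

P = 15961/32768 ≈ 48.71%


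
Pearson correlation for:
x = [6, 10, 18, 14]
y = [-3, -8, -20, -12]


n=4, Σx=48, Σy=-43, Σxy=-626, Σx²=656, Σy²=617
r = (4×(-626) - 48×(-43))/√((4×656 - 48²)(4×617 - (-43)²))
= -440/√(320×619) = -440/√198080 ≈ -440/445.0618 ≈ -0.9886

r ≈ -0.9886


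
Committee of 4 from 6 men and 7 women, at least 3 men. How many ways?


Count by #men:
  3M,1W: C(6,3)×C(7,1)=140
  4M,0W: C(6,4)×C(7,0)=15
Total = 155

155


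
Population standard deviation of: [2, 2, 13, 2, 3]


Mean = 22/5
  (2-22/5)²=144/25
  (2-22/5)²=144/25
  (13-22/5)²=1849/25
  (2-22/5)²=144/25
  (3-22/5)²=49/25
Σ(x-μ)² = 466/5
σ² = (466/5)/5 = 466/25

σ = √(466/25) ≈ 4.3174


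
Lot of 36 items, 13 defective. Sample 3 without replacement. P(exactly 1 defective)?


Hypergeometric: C(13,1)×C(23,2)/C(36,3)
= 13×253/7140 = 3289/7140

P(X=1) = 3289/7140 ≈ 46.06%


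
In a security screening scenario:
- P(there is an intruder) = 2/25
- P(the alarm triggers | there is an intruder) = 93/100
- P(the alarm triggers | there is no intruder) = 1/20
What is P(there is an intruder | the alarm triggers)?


Using Bayes' theorem:
P(A|B) = P(B|A)·P(A) / P(B)

P(the alarm triggers) = 93/100 × 2/25 + 1/20 × 23/25
= 93/1250 + 23/500 = 301/2500

P(there is an intruder|the alarm triggers) = (93/1250) / (301/2500) = 186/301

P(there is an intruder|the alarm triggers) = 186/301 ≈ 61.79%


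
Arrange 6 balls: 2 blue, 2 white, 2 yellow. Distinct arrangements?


6!/(2!×2!×2!) = 90

90


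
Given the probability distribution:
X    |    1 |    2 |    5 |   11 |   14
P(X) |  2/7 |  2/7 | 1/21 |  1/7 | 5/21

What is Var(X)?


E[X] = 6
E[X²] = 466/7
Var(X) = E[X²] - (E[X])² = 466/7 - 36 = 214/7

Var(X) = 214/7 ≈ 30.5714


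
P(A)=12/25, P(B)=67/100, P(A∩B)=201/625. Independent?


P(A)×P(B) = 201/625
P(A∩B) = 201/625
Equal ✓ → Independent

Yes, independent


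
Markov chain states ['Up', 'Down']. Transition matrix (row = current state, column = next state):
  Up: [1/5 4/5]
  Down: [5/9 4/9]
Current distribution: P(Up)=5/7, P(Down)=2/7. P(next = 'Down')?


P(next=Down) = Σᵢ P(now=i)×P(i→Down)
= 5/7×4/5 + 2/7×4/9
= 4/7 + 8/63 = 44/63

P = 44/63 ≈ 0.6984


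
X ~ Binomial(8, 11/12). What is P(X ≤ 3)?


P(X ≤ 3) = Σ P(X=i) for i=0..3
P(X=0) = 1/429981696
P(X=1) = 11/53747712
P(X=2) = 847/107495424
P(X=3) = 9317/53747712
Sum = 78013/429981696

P(X ≤ 3) = 78013/429981696 ≈ 0.02%


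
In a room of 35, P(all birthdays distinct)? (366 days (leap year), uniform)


P(all different) = Π(366-i)/366 for i=0..34
= (366/366)×(365/366)×...×(332/366)
= 0.186502

P ≈ 0.1865 ≈ 18.65%


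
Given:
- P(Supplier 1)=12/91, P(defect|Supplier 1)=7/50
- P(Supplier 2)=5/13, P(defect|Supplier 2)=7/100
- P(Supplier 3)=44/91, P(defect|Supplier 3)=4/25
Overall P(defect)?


P(B) = Σ P(B|Aᵢ)×P(Aᵢ)
  7/50×12/91 = 6/325
  7/100×5/13 = 7/260
  4/25×44/91 = 176/2275
Sum = 1117/9100

P(defect) = 1117/9100 ≈ 12.27%


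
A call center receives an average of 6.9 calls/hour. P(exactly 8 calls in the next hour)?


Poisson(λ=6.9): P(X=8) = e^(-λ)×λ^k/k!
= e^(-6.9) × 6.9^8 / 8!
≈ 0.001007785429 × 5137983.74429 / 40320 ≈ 0.128422

P(X=8) ≈ 0.128422 ≈ 12.84%


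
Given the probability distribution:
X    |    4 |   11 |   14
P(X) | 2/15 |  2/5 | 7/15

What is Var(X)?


E[X] = 172/15
E[X²] = 142
Var(X) = E[X²] - (E[X])² = 142 - 29584/225 = 2366/225

Var(X) = 2366/225 ≈ 10.5156


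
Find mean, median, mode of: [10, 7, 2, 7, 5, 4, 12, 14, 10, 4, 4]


Sorted: [2, 4, 4, 4, 5, 7, 7, 10, 10, 12, 14]
Mean = 79/11
Median = 7
Freq: {10: 2, 7: 2, 2: 1, 5: 1, 4: 3, 12: 1, 14: 1}
Mode: [4]

Mean=79/11, Median=7, Mode=4


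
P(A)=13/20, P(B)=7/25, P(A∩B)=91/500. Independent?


P(A)×P(B) = 91/500
P(A∩B) = 91/500
Equal ✓ → Independent

Yes, independent


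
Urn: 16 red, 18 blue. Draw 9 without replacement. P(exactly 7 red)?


Hypergeometric: C(16,7)×C(18,2)/C(34,9)
= 11440×153/52451256 = 30/899

P(X=7) = 30/899 ≈ 3.34%


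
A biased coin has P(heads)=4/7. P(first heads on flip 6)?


Geometric: P(X=6) = (1-p)^(k-1)×p = (3/7)^5×4/7 = 972/117649

P(X=6) = 972/117649 ≈ 0.83%


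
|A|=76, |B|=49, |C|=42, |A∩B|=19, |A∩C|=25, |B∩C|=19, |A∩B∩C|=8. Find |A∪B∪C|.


|A∪B∪C| = 76+49+42-19-25-19+8 = 112

|A∪B∪C| = 112


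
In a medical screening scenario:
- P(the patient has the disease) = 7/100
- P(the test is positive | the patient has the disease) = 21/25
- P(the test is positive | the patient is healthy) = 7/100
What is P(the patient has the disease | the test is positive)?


Using Bayes' theorem:
P(A|B) = P(B|A)·P(A) / P(B)

P(the test is positive) = 21/25 × 7/100 + 7/100 × 93/100
= 147/2500 + 651/10000 = 1239/10000

P(the patient has the disease|the test is positive) = (147/2500) / (1239/10000) = 28/59

P(the patient has the disease|the test is positive) = 28/59 ≈ 47.46%


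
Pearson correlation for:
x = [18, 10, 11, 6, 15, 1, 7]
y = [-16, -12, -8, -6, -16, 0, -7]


n=7, Σx=68, Σy=-65, Σxy=-821, Σx²=856, Σy²=805
r = (7×(-821) - 68×(-65))/√((7×856 - 68²)(7×805 - (-65)²))
= -1327/√(1368×1410) = -1327/√1928880 ≈ -1327/1388.8412 ≈ -0.9555

r ≈ -0.9555


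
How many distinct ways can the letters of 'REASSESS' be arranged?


Letters: 8, freq: {'R': 1, 'E': 2, 'A': 1, 'S': 4}
8!/(1!×2!×1!×4!) = 40320/48 = 840

840


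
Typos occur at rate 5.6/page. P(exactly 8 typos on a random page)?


Poisson(λ=5.6): P(X=8) = e^(-λ)×λ^k/k!
= e^(-5.6) × 5.6^8 / 8!
≈ 0.003697863716 × 967173.11574 / 40320 ≈ 0.088702

P(X=8) ≈ 0.088702 ≈ 8.87%


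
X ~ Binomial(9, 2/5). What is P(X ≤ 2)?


P(X ≤ 2) = Σ P(X=i) for i=0..2
P(X=0) = 19683/1953125
P(X=1) = 118098/1953125
P(X=2) = 314928/1953125
Sum = 452709/1953125

P(X ≤ 2) = 452709/1953125 ≈ 23.18%


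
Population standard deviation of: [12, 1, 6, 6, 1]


Mean = 26/5
  (12-26/5)²=1156/25
  (1-26/5)²=441/25
  (6-26/5)²=16/25
  (6-26/5)²=16/25
  (1-26/5)²=441/25
Σ(x-μ)² = 414/5
σ² = (414/5)/5 = 414/25

σ = √(414/25) ≈ 4.0694


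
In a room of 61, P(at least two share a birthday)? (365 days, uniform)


P(all different) = Π(365-i)/365 for i=0..60
= 0.004911
P(match) = 1 - 0.004911 = 0.995089

P ≈ 0.9951 ≈ 99.51%


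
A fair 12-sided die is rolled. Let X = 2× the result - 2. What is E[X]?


E[die] = (1+12)/2 = 13/2
E[X] = 2×13/2 - 2 = 11

E[X] = 11


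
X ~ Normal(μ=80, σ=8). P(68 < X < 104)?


z₁=(68-80)/8=-1.5, z₂=(104-80)/8=3.0
P = Φ(3.0) - Φ(-1.5) = 0.998650 - 0.066807 = 0.931843 ≈ 0.9318

P(68 < X < 104) ≈ 0.9318


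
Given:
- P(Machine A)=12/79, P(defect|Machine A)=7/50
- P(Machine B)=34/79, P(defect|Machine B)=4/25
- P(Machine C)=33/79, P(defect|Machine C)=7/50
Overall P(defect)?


P(B) = Σ P(B|Aᵢ)×P(Aᵢ)
  7/50×12/79 = 42/1975
  4/25×34/79 = 136/1975
  7/50×33/79 = 231/3950
Sum = 587/3950

P(defect) = 587/3950 ≈ 14.86%


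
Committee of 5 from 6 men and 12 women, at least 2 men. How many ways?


Count by #men:
  2M,3W: C(6,2)×C(12,3)=3300
  3M,2W: C(6,3)×C(12,2)=1320
  4M,1W: C(6,4)×C(12,1)=180
  5M,0W: C(6,5)×C(12,0)=6
Total = 4806

4806


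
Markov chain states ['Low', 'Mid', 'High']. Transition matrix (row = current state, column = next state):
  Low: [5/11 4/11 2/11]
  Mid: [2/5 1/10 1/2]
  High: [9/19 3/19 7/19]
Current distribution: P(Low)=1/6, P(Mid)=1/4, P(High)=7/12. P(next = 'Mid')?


P(next=Mid) = Σᵢ P(now=i)×P(i→Mid)
= 1/6×4/11 + 1/4×1/10 + 7/12×3/19
= 2/33 + 1/40 + 7/76 = 4457/25080

P = 4457/25080 ≈ 0.1777


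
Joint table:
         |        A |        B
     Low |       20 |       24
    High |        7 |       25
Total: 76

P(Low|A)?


P(Low|A) = 20/(20+7) = 20/27

P = 20/27 ≈ 74.07%


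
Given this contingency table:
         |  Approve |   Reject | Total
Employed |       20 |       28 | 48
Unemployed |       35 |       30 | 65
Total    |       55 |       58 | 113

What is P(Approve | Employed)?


P(Approve | Employed) = 20/(20+28) = 20/48 = 5/12

P(Approve|Employed) = 5/12 ≈ 41.67%


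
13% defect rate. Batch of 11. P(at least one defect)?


P(all good) = (87/100)^11 = 2161283703465490489863/10000000000000000000000
P(≥1 defect) = 7838716296534509510137/10000000000000000000000

P = 7838716296534509510137/10000000000000000000000 ≈ 78.39%


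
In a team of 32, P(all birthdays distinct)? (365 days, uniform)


P(all different) = Π(365-i)/365 for i=0..31
= (365/365)×(364/365)×...×(334/365)
= 0.246652

P ≈ 0.2467 ≈ 24.67%


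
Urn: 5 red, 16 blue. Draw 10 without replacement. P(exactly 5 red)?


Hypergeometric: C(5,5)×C(16,5)/C(21,10)
= 1×4368/352716 = 4/323

P(X=5) = 4/323 ≈ 1.24%


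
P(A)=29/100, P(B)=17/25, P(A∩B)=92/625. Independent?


P(A)×P(B) = 493/2500
P(A∩B) = 92/625
Not equal → NOT independent

No, not independent


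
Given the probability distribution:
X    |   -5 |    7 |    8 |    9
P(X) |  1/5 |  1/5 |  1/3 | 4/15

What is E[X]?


E[X] = Σ x·P(X=x)
= (-5)×(1/5) + (7)×(1/5) + (8)×(1/3) + (9)×(4/15)
= 82/15

E[X] = 82/15


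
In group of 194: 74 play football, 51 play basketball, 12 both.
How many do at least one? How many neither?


|A∪B| = 74+51-12 = 113
Neither = 194-113 = 81

At least one: 113; Neither: 81


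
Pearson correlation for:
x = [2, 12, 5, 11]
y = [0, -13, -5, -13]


n=4, Σx=30, Σy=-31, Σxy=-324, Σx²=294, Σy²=363
r = (4×(-324) - 30×(-31))/√((4×294 - 30²)(4×363 - (-31)²))
= -366/√(276×491) = -366/√135516 ≈ -366/368.1250 ≈ -0.9942

r ≈ -0.9942


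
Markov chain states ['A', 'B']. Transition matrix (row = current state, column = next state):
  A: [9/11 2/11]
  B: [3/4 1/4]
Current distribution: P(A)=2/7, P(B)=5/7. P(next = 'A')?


P(next=A) = Σᵢ P(now=i)×P(i→A)
= 2/7×9/11 + 5/7×3/4
= 18/77 + 15/28 = 237/308

P = 237/308 ≈ 0.7695


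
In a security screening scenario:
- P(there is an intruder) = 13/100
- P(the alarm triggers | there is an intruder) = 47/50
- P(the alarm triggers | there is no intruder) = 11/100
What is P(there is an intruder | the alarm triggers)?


Using Bayes' theorem:
P(A|B) = P(B|A)·P(A) / P(B)

P(the alarm triggers) = 47/50 × 13/100 + 11/100 × 87/100
= 611/5000 + 957/10000 = 2179/10000

P(there is an intruder|the alarm triggers) = (611/5000) / (2179/10000) = 1222/2179

P(there is an intruder|the alarm triggers) = 1222/2179 ≈ 56.08%


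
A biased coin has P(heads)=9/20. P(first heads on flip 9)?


Geometric: P(X=9) = (1-p)^(k-1)×p = (11/20)^8×9/20 = 1929229929/512000000000

P(X=9) = 1929229929/512000000000 ≈ 0.38%


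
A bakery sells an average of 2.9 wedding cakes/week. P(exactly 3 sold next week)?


Poisson(λ=2.9): P(X=3) = e^(-λ)×λ^k/k!
= e^(-2.9) × 2.9^3 / 3!
≈ 0.05502322006 × 24.389 / 6 ≈ 0.223660

P(X=3) ≈ 0.223660 ≈ 22.37%


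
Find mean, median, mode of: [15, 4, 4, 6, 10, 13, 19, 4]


Sorted: [4, 4, 4, 6, 10, 13, 15, 19]
Mean = 75/8
Median = 8
Freq: {15: 1, 4: 3, 6: 1, 10: 1, 13: 1, 19: 1}
Mode: [4]

Mean=75/8, Median=8, Mode=4
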